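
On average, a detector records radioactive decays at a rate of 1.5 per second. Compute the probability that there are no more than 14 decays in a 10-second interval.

0.4657

Over the interval, μ = 1.5 × 10 = 15 (a 10-second interval = 10 seconds).
P(N ≤ 14) = Σ_{j=0}^{14} e^(−μ) μ^j/j! ≈ 0.4657.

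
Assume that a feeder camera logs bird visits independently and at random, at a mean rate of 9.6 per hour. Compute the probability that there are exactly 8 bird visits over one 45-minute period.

0.1337

Over the interval, μ = 9.6 × 0.75 = 7.2 (a 45-minute period = 0.75 hours).
P(N = 8) = e^(−μ) μ^8/8! = e^(−7.2) · 7.2^8/40320 ≈ 0.1337.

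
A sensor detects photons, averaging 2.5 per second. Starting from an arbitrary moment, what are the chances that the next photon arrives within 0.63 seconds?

Inter-arrival times are exponential with rate λ = 2.5 per second.
P(T ≤ 0.63) = 1 − e^(−λt) = 1 − e^(−2.5 × 0.63) = 1 − e^(−1.575) ≈ 0.7930.

0.7930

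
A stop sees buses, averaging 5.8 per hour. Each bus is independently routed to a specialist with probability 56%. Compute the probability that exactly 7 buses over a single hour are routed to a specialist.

Thinning: the buses that are routed to a specialist themselves form a Poisson process with rate 0.56 × 5.8 = 3.248 per hour.
So μ = 3.248.
P(N = 7) = e^(−3.248) · 3.248^7/7! ≈ 0.0294.

0.0294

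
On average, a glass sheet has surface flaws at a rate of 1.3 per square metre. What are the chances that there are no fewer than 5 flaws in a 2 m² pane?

Over the interval, μ = 1.3 × 2 = 2.6 (a 2 m² pane = 2 square metres).
P(N ≥ 5) = 1 − P(N ≤ 4) = 1 − Σ_{j=0}^{4} e^(−μ) μ^j/j! ≈ 0.1226.

0.1226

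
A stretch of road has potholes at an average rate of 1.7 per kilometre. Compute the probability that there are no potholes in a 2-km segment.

0.0334

Over the interval, μ = 1.7 × 2 = 3.4 (a 2-km segment = 2 kilometres).
P(N = 0) = e^(−μ) μ^0/0! = e^(−3.4) · 3.4^0/1 ≈ 0.0334.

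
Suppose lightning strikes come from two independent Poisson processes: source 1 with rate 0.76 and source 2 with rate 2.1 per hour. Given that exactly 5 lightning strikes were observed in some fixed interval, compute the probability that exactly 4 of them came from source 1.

Given the total, each event is independently from source 1 with probability p = λ_1/(λ_1+λ_2) = 0.76/2.86 ≈ 0.2657.
So K ~ Binomial(5, 0.76/2.86): P(K = 4) = C(5,4) · (0.76/2.86)^4 · (2.1/2.86)^1 ≈ 0.0183.

0.0183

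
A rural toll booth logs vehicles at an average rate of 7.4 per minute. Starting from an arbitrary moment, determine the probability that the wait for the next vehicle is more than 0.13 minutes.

The wait for the next event is exponential with rate λ = 7.4 per minute.
P(T > 0.13) = e^(−λt) = e^(−7.4 × 0.13) = e^(−0.962) ≈ 0.3821.

0.3821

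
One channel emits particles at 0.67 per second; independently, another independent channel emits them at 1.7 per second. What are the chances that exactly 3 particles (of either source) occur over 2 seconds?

Independent Poisson processes superpose: combined rate λ = 0.67 + 1.7 = 2.37 per second.
Over the interval, μ = 2.37 × 2 = 4.74 (2 seconds).
P(N = 3) = e^(−4.74) · 4.74^3/3! ≈ 0.1551.

0.1551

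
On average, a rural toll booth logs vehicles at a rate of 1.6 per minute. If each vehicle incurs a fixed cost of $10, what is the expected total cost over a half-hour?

$480

E[N] = 1.6 × 30 = 48 (a half-hour = 30 minutes); E[cost] = 48 × $10 = $480.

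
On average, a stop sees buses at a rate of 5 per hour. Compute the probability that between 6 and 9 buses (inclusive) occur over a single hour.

With mean μ = 5 per hour,
P(6 ≤ N ≤ 9) = Σ_{j=6}^{9} e^(−5) · 5^j/j! ≈ 0.3522.

0.3522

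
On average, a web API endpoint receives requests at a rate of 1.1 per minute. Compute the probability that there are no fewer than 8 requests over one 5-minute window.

0.1905

Over the interval, μ = 1.1 × 5 = 5.5 (a 5-minute window = 5 minutes).
P(N ≥ 8) = 1 − P(N ≤ 7) = 1 − Σ_{j=0}^{7} e^(−μ) μ^j/j! ≈ 0.1905.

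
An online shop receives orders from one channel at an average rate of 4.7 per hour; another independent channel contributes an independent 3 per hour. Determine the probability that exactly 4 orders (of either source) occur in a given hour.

0.0663

Independent Poisson processes superpose: combined rate λ = 4.7 + 3 = 7.7 per hour.
So μ = 7.7.
P(N = 4) = e^(−7.7) · 7.7^4/4! ≈ 0.0663.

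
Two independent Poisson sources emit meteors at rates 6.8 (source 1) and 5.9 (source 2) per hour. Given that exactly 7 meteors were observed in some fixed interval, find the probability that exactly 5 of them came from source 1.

Given the total, each event is independently from source 1 with probability p = λ_1/(λ_1+λ_2) = 6.8/12.7 ≈ 0.5354.
So K ~ Binomial(7, 6.8/12.7): P(K = 5) = C(7,5) · (6.8/12.7)^5 · (5.9/12.7)^2 ≈ 0.1995.

0.1995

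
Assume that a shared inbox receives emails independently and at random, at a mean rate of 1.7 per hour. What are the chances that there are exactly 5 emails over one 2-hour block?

Over the interval, μ = 1.7 × 2 = 3.4 (a 2-hour block = 2 hours).
P(N = 5) = e^(−μ) μ^5/5! = e^(−3.4) · 3.4^5/120 ≈ 0.1264.

0.1264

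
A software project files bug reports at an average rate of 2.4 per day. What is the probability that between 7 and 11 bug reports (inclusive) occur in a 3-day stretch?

Over the interval, μ = 2.4 × 3 = 7.2 (a 3-day stretch = 3 days).
P(7 ≤ N ≤ 11) = Σ_{j=7}^{11} e^(−7.2) · 7.2^j/j! ≈ 0.5167.

0.5167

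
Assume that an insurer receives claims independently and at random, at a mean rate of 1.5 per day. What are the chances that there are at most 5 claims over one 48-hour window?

0.9161

Over the interval, μ = 1.5 × 2 = 3 (a 48-hour window = 2 days).
P(N ≤ 5) = Σ_{j=0}^{5} e^(−μ) μ^j/j! ≈ 0.9161.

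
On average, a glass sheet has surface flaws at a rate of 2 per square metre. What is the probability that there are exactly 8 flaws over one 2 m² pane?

0.0298

Over the interval, μ = 2 × 2 = 4 (a 2 m² pane = 2 square metres).
P(N = 8) = e^(−μ) μ^8/8! = e^(−4) · 4^8/40320 ≈ 0.0298.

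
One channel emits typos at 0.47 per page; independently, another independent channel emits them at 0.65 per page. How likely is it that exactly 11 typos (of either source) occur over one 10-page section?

0.1192

Independent Poisson processes superpose: combined rate λ = 0.47 + 0.65 = 1.12 per page.
Over the interval, μ = 1.12 × 10 = 11.2 (a 10-page section = 10 pages).
P(N = 11) = e^(−11.2) · 11.2^11/11! ≈ 0.1192.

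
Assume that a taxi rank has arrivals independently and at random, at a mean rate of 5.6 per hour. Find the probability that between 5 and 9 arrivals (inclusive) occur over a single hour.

With mean μ = 5.6 per hour,
P(5 ≤ N ≤ 9) = Σ_{j=5}^{9} e^(−5.6) · 5.6^j/j! ≈ 0.5987.

0.5987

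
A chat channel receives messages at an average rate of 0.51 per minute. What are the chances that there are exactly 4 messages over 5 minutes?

0.1376

Over the interval, μ = 0.51 × 5 = 2.55 (5 minutes).
P(N = 4) = e^(−μ) μ^4/4! = e^(−2.55) · 2.55^4/24 ≈ 0.1376.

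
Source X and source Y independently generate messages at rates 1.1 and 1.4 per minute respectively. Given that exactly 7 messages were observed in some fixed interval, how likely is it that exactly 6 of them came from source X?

0.0284

Given the total, each event is independently from source X with probability p = λ_X/(λ_X+λ_Y) = 1.1/2.5 = 0.4400.
So K ~ Binomial(7, 1.1/2.5): P(K = 6) = C(7,6) · (1.1/2.5)^6 · (1.4/2.5)^1 ≈ 0.0284.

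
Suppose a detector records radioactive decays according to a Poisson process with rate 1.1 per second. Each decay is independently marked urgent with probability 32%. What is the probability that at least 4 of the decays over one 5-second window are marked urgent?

Thinning: the decays that are marked urgent themselves form a Poisson process with rate 0.32 × 1.1 = 0.352 per second.
Over the interval, μ = 0.352 × 5 = 1.76 (a 5-second window = 5 seconds).
P(N ≥ 4) = 1 − P(N ≤ 3) ≈ 0.1024.

0.1024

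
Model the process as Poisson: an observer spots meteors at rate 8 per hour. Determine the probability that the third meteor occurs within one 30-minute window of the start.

0.7619

Over the interval, μ = 8 × 0.5 = 4 (a 30-minute window = 0.5 hours).
The third arrival falls in the interval iff at least 3 events occur there: P(S_3 ≤ t) = P(N ≥ 3) = 1 − P(N ≤ 2) ≈ 0.7619.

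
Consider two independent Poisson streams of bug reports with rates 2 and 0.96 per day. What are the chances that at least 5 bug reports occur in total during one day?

Independent Poisson processes superpose: combined rate λ = 2 + 0.96 = 2.96 per day.
So μ = 2.96.
P(N ≥ 5) = 1 − P(N ≤ 4) ≈ 0.1781.

0.1781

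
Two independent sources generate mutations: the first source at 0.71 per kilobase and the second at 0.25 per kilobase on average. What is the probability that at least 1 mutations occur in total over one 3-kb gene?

0.9439

Independent Poisson processes superpose: combined rate λ = 0.71 + 0.25 = 0.96 per kilobase.
Over the interval, μ = 0.96 × 3 = 2.88 (a 3-kb gene = 3 kilobases).
P(N ≥ 1) = 1 − P(N ≤ 0) ≈ 0.9439.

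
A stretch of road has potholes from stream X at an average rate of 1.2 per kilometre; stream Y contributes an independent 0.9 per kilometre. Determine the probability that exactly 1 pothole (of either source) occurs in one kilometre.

Independent Poisson processes superpose: combined rate λ = 1.2 + 0.9 = 2.1 per kilometre.
So μ = 2.1.
P(N = 1) = e^(−2.1) · 2.1^1/1! ≈ 0.2572.

0.2572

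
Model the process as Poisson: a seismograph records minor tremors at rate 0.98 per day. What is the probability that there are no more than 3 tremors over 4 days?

Over the interval, μ = 0.98 × 4 = 3.92 (4 days).
P(N ≤ 3) = Σ_{j=0}^{3} e^(−μ) μ^j/j! ≈ 0.4493.

0.4493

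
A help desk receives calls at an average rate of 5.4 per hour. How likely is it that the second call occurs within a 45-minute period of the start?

0.9120

Over the interval, μ = 5.4 × 0.75 = 4.05 (a 45-minute period = 0.75 hours).
The second arrival falls in the interval iff at least 2 events occur there: P(S_2 ≤ t) = P(N ≥ 2) = 1 − P(N ≤ 1) ≈ 0.9120.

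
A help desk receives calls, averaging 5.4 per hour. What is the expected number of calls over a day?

E[N] = λt = 5.4 × 24 = 129.6 (a day = 24 hours).

129.6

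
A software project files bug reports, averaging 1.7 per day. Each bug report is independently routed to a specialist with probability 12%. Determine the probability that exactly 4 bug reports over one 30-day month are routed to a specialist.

0.1285

Thinning: the bug reports that are routed to a specialist themselves form a Poisson process with rate 0.12 × 1.7 = 0.204 per day.
Over the interval, μ = 0.204 × 30 = 6.12 (a 30-day month = 30 days).
P(N = 4) = e^(−6.12) · 6.12^4/4! ≈ 0.1285.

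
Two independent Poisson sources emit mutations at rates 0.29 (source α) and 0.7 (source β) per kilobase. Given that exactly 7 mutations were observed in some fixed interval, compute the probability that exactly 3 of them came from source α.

Given the total, each event is independently from source α with probability p = λ_α/(λ_α+λ_β) = 0.29/0.99 ≈ 0.2929.
So K ~ Binomial(7, 0.29/0.99): P(K = 3) = C(7,3) · (0.29/0.99)^3 · (0.7/0.99)^4 ≈ 0.2199.

0.2199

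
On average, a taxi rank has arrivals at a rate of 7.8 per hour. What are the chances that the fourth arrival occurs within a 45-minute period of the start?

0.8349

Over the interval, μ = 7.8 × 0.75 = 5.85 (a 45-minute period = 0.75 hours).
The fourth arrival falls in the interval iff at least 4 events occur there: P(S_4 ≤ t) = P(N ≥ 4) = 1 − P(N ≤ 3) ≈ 0.8349.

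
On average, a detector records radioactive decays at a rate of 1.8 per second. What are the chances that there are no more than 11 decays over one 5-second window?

Over the interval, μ = 1.8 × 5 = 9 (a 5-second window = 5 seconds).
P(N ≤ 11) = Σ_{j=0}^{11} e^(−μ) μ^j/j! ≈ 0.8030.

0.8030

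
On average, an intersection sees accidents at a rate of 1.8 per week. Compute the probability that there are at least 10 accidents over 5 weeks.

Over the interval, μ = 1.8 × 5 = 9 (5 weeks).
P(N ≥ 10) = 1 − P(N ≤ 9) = 1 − Σ_{j=0}^{9} e^(−μ) μ^j/j! ≈ 0.4126.

0.4126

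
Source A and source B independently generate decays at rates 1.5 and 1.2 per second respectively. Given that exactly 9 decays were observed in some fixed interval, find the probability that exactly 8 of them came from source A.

Given the total, each event is independently from source A with probability p = λ_A/(λ_A+λ_B) = 1.5/2.7 ≈ 0.5556.
So K ~ Binomial(9, 1.5/2.7): P(K = 8) = C(9,8) · (1.5/2.7)^8 · (1.2/2.7)^1 ≈ 0.0363.

0.0363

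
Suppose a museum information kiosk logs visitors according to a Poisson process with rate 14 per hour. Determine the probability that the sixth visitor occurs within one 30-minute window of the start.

Over the interval, μ = 14 × 0.5 = 7 (a 30-minute window = 0.5 hours).
The sixth arrival falls in the interval iff at least 6 events occur there: P(S_6 ≤ t) = P(N ≥ 6) = 1 − P(N ≤ 5) ≈ 0.6993.

0.6993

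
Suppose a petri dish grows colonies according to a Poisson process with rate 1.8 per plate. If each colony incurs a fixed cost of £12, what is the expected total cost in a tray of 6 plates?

E[N] = 1.8 × 6 = 10.8 (a tray of 6 plates = 6 plates); E[cost] = 10.8 × £12 = £129.6.

£129.6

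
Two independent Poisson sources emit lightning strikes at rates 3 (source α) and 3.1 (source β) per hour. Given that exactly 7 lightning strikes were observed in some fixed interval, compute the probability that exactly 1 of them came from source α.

Given the total, each event is independently from source α with probability p = λ_α/(λ_α+λ_β) = 3/6.1 ≈ 0.4918.
So K ~ Binomial(7, 3/6.1): P(K = 1) = C(7,1) · (3/6.1)^1 · (3.1/6.1)^6 ≈ 0.0593.

0.0593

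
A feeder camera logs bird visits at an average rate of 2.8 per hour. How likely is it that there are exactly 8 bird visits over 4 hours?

0.0840

Over the interval, μ = 2.8 × 4 = 11.2 (4 hours).
P(N = 8) = e^(−μ) μ^8/8! = e^(−11.2) · 11.2^8/40320 ≈ 0.0840.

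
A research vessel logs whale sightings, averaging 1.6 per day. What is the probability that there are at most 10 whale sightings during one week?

0.4362

Over the interval, μ = 1.6 × 7 = 11.2 (a week = 7 days).
P(N ≤ 10) = Σ_{j=0}^{10} e^(−μ) μ^j/j! ≈ 0.4362.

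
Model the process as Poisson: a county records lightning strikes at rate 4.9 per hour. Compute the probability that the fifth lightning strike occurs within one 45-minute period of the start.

0.3080

Over the interval, μ = 4.9 × 0.75 = 3.675 (a 45-minute period = 0.75 hours).
The fifth arrival falls in the interval iff at least 5 events occur there: P(S_5 ≤ t) = P(N ≥ 5) = 1 − P(N ≤ 4) ≈ 0.3080.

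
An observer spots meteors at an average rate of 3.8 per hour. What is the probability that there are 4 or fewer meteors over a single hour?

With mean μ = 3.8 per hour,
P(N ≤ 4) = Σ_{j=0}^{4} e^(−μ) μ^j/j! ≈ 0.6678.

0.6678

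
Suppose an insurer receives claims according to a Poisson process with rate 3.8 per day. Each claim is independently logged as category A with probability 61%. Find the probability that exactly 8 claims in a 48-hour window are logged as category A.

0.0513

Thinning: the claims that are logged as category A themselves form a Poisson process with rate 0.61 × 3.8 = 2.318 per day.
Over the interval, μ = 2.318 × 2 = 4.636 (a 48-hour window = 2 days).
P(N = 8) = e^(−4.636) · 4.636^8/8! ≈ 0.0513.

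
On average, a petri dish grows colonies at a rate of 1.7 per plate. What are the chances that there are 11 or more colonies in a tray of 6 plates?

0.4420

Over the interval, μ = 1.7 × 6 = 10.2 (a tray of 6 plates = 6 plates).
P(N ≥ 11) = 1 − P(N ≤ 10) = 1 − Σ_{j=0}^{10} e^(−μ) μ^j/j! ≈ 0.4420.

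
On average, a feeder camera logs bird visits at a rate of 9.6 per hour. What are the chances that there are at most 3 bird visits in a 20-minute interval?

0.6025

Over the interval, μ = 9.6 × 1/3 = 3.2 (a 20-minute interval = 1/3 hours).
P(N ≤ 3) = Σ_{j=0}^{3} e^(−μ) μ^j/j! ≈ 0.6025.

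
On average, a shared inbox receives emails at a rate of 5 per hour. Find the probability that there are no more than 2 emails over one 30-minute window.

0.5438

Over the interval, μ = 5 × 0.5 = 2.5 (a 30-minute window = 0.5 hours).
P(N ≤ 2) = Σ_{j=0}^{2} e^(−μ) μ^j/j! ≈ 0.5438.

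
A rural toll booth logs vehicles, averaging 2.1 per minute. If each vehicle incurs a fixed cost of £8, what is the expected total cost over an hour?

£1008

E[N] = 2.1 × 60 = 126 (an hour = 60 minutes); E[cost] = 126 × £8 = £1008.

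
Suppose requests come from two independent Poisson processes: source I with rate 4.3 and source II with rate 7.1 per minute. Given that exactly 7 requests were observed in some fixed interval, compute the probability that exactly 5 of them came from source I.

Given the total, each event is independently from source I with probability p = λ_I/(λ_I+λ_II) = 4.3/11.4 ≈ 0.3772.
So K ~ Binomial(7, 4.3/11.4): P(K = 5) = C(7,5) · (4.3/11.4)^5 · (7.1/11.4)^2 ≈ 0.0622.

0.0622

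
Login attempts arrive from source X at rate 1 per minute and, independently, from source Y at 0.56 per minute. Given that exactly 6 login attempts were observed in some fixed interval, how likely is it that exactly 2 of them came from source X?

Given the total, each event is independently from source X with probability p = λ_X/(λ_X+λ_Y) = 1/1.56 ≈ 0.6410.
So K ~ Binomial(6, 1/1.56): P(K = 2) = C(6,2) · (1/1.56)^2 · (0.56/1.56)^4 ≈ 0.1024.

0.1024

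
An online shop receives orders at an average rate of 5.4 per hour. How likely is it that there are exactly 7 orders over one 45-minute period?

0.0618

Over the interval, μ = 5.4 × 0.75 = 4.05 (a 45-minute period = 0.75 hours).
P(N = 7) = e^(−μ) μ^7/7! = e^(−4.05) · 4.05^7/5040 ≈ 0.0618.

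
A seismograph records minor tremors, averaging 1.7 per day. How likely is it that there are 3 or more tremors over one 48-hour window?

0.6603

Over the interval, μ = 1.7 × 2 = 3.4 (a 48-hour window = 2 days).
P(N ≥ 3) = 1 − P(N ≤ 2) = 1 − Σ_{j=0}^{2} e^(−μ) μ^j/j! ≈ 0.6603.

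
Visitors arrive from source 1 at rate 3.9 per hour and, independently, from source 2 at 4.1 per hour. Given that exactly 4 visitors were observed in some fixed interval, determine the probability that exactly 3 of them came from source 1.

Given the total, each event is independently from source 1 with probability p = λ_1/(λ_1+λ_2) = 3.9/8 = 0.4875.
So K ~ Binomial(4, 3.9/8): P(K = 3) = C(4,3) · (3.9/8)^3 · (4.1/8)^1 ≈ 0.2375.

0.2375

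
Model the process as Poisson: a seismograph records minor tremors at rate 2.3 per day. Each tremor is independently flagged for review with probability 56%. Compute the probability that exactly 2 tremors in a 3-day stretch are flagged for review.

Thinning: the tremors that are flagged for review themselves form a Poisson process with rate 0.56 × 2.3 = 1.288 per day.
Over the interval, μ = 1.288 × 3 = 3.864 (a 3-day stretch = 3 days).
P(N = 2) = e^(−3.864) · 3.864^2/2! ≈ 0.1566.

0.1566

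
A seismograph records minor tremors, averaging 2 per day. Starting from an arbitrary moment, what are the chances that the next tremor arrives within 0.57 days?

Inter-arrival times are exponential with rate λ = 2 per day.
P(T ≤ 0.57) = 1 − e^(−λt) = 1 − e^(−2 × 0.57) = 1 − e^(−1.14) ≈ 0.6802.

0.6802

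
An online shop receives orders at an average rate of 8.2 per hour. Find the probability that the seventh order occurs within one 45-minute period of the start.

Over the interval, μ = 8.2 × 0.75 = 6.15 (a 45-minute period = 0.75 hours).
The seventh arrival falls in the interval iff at least 7 events occur there: P(S_7 ≤ t) = P(N ≥ 7) = 1 − P(N ≤ 6) ≈ 0.4178.

0.4178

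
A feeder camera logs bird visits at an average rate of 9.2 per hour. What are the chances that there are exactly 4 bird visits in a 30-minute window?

0.1875

Over the interval, μ = 9.2 × 0.5 = 4.6 (a 30-minute window = 0.5 hours).
P(N = 4) = e^(−μ) μ^4/4! = e^(−4.6) · 4.6^4/24 ≈ 0.1875.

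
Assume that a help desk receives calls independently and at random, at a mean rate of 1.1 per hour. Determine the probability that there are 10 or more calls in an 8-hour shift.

0.3863

Over the interval, μ = 1.1 × 8 = 8.8 (an 8-hour shift = 8 hours).
P(N ≥ 10) = 1 − P(N ≤ 9) = 1 − Σ_{j=0}^{9} e^(−μ) μ^j/j! ≈ 0.3863.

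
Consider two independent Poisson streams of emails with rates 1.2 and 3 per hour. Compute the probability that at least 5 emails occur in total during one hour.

0.4102

Independent Poisson processes superpose: combined rate λ = 1.2 + 3 = 4.2 per hour.
So μ = 4.2.
P(N ≥ 5) = 1 − P(N ≤ 4) ≈ 0.4102.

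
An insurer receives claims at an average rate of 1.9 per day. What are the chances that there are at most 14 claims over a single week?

Over the interval, μ = 1.9 × 7 = 13.3 (a week = 7 days).
P(N ≤ 14) = Σ_{j=0}^{14} e^(−μ) μ^j/j! ≈ 0.6442.

0.6442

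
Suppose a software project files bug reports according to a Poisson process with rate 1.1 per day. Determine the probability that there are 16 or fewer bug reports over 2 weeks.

Over the interval, μ = 1.1 × 14 = 15.4 (2 weeks = 14 days).
P(N ≤ 16) = Σ_{j=0}^{16} e^(−μ) μ^j/j! ≈ 0.6253.

0.6253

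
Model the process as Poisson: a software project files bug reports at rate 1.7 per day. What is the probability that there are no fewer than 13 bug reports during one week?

0.4126

Over the interval, μ = 1.7 × 7 = 11.9 (a week = 7 days).
P(N ≥ 13) = 1 − P(N ≤ 12) = 1 − Σ_{j=0}^{12} e^(−μ) μ^j/j! ≈ 0.4126.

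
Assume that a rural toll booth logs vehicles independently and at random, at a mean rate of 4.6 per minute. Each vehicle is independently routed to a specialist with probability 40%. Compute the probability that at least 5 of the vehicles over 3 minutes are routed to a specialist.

Thinning: the vehicles that are routed to a specialist themselves form a Poisson process with rate 0.4 × 4.6 = 1.84 per minute.
Over the interval, μ = 1.84 × 3 = 5.52 (3 minutes).
P(N ≥ 5) = 1 − P(N ≤ 4) ≈ 0.6456.

0.6456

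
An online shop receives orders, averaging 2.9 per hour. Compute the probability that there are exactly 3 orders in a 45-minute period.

Over the interval, μ = 2.9 × 0.75 = 2.175 (a 45-minute period = 0.75 hours).
P(N = 3) = e^(−μ) μ^3/3! = e^(−2.175) · 2.175^3/6 ≈ 0.1948.

0.1948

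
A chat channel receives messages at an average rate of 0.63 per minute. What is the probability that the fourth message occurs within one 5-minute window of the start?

0.3863

Over the interval, μ = 0.63 × 5 = 3.15 (a 5-minute window = 5 minutes).
The fourth arrival falls in the interval iff at least 4 events occur there: P(S_4 ≤ t) = P(N ≥ 4) = 1 − P(N ≤ 3) ≈ 0.3863.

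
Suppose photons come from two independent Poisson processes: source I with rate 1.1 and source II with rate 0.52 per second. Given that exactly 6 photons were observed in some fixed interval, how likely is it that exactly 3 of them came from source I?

0.2071

Given the total, each event is independently from source I with probability p = λ_I/(λ_I+λ_II) = 1.1/1.62 ≈ 0.6790.
So K ~ Binomial(6, 1.1/1.62): P(K = 3) = C(6,3) · (1.1/1.62)^3 · (0.52/1.62)^3 ≈ 0.2071.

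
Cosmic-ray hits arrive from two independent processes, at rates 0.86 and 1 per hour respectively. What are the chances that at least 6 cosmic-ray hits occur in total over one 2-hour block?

Independent Poisson processes superpose: combined rate λ = 0.86 + 1 = 1.86 per hour.
Over the interval, μ = 1.86 × 2 = 3.72 (a 2-hour block = 2 hours).
P(N ≥ 6) = 1 − P(N ≤ 5) ≈ 0.1728.

0.1728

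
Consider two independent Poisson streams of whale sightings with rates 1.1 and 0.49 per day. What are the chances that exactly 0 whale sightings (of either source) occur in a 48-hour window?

Independent Poisson processes superpose: combined rate λ = 1.1 + 0.49 = 1.59 per day.
Over the interval, μ = 1.59 × 2 = 3.18 (a 48-hour window = 2 days).
P(N = 0) = e^(−3.18) · 3.18^0/0! ≈ 0.0416.

0.0416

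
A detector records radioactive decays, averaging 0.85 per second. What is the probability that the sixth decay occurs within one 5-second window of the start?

Over the interval, μ = 0.85 × 5 = 4.25 (a 5-second window = 5 seconds).
The sixth arrival falls in the interval iff at least 6 events occur there: P(S_6 ≤ t) = P(N ≥ 6) = 1 − P(N ≤ 5) ≈ 0.2551.

0.2551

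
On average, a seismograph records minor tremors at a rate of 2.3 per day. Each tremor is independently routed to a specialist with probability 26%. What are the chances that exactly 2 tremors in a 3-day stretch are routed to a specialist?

0.2676

Thinning: the tremors that are routed to a specialist themselves form a Poisson process with rate 0.26 × 2.3 = 0.598 per day.
Over the interval, μ = 0.598 × 3 = 1.794 (a 3-day stretch = 3 days).
P(N = 2) = e^(−1.794) · 1.794^2/2! ≈ 0.2676.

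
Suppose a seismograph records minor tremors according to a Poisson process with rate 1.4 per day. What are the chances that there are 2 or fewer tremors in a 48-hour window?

0.4695

Over the interval, μ = 1.4 × 2 = 2.8 (a 48-hour window = 2 days).
P(N ≤ 2) = Σ_{j=0}^{2} e^(−μ) μ^j/j! ≈ 0.4695.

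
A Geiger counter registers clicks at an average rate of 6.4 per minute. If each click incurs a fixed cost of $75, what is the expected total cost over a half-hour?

E[N] = 6.4 × 30 = 192 (a half-hour = 30 minutes); E[cost] = 192 × $75 = $14400.

$14400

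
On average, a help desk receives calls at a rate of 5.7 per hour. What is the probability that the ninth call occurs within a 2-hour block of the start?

Over the interval, μ = 5.7 × 2 = 11.4 (a 2-hour block = 2 hours).
The ninth arrival falls in the interval iff at least 9 events occur there: P(S_9 ≤ t) = P(N ≥ 9) = 1 − P(N ≤ 8) ≈ 0.8016.

0.8016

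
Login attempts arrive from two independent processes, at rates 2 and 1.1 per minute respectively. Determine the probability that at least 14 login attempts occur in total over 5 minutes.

Independent Poisson processes superpose: combined rate λ = 2 + 1.1 = 3.1 per minute.
Over the interval, μ = 3.1 × 5 = 15.5 (5 minutes).
P(N ≥ 14) = 1 − P(N ≤ 13) ≈ 0.6829.

0.6829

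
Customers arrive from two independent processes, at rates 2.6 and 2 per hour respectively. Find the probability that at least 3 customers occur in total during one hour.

0.8374

Independent Poisson processes superpose: combined rate λ = 2.6 + 2 = 4.6 per hour.
So μ = 4.6.
P(N ≥ 3) = 1 − P(N ≤ 2) ≈ 0.8374.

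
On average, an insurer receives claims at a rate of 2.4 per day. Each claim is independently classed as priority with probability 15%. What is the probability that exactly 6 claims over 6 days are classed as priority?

Thinning: the claims that are classed as priority themselves form a Poisson process with rate 0.15 × 2.4 = 0.36 per day.
Over the interval, μ = 0.36 × 6 = 2.16 (6 days).
P(N = 6) = e^(−2.16) · 2.16^6/6! ≈ 0.0163.

0.0163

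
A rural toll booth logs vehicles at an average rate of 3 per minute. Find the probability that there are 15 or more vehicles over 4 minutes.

Over the interval, μ = 3 × 4 = 12 (4 minutes).
P(N ≥ 15) = 1 − P(N ≤ 14) = 1 − Σ_{j=0}^{14} e^(−μ) μ^j/j! ≈ 0.2280.

0.2280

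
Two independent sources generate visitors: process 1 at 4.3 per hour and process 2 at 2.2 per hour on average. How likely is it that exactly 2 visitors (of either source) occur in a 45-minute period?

Independent Poisson processes superpose: combined rate λ = 4.3 + 2.2 = 6.5 per hour.
Over the interval, μ = 6.5 × 0.75 = 4.875 (a 45-minute period = 0.75 hours).
P(N = 2) = e^(−4.875) · 4.875^2/2! ≈ 0.0907.

0.0907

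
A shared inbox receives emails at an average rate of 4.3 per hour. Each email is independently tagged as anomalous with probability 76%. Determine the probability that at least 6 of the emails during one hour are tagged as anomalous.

Thinning: the emails that are tagged as anomalous themselves form a Poisson process with rate 0.76 × 4.3 = 3.268 per hour.
So μ = 3.268.
P(N ≥ 6) = 1 − P(N ≤ 5) ≈ 0.1133.

0.1133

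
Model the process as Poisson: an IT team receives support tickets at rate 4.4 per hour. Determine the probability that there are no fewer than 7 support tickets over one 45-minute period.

0.0510

Over the interval, μ = 4.4 × 0.75 = 3.3 (a 45-minute period = 0.75 hours).
P(N ≥ 7) = 1 − P(N ≤ 6) = 1 − Σ_{j=0}^{6} e^(−μ) μ^j/j! ≈ 0.0510.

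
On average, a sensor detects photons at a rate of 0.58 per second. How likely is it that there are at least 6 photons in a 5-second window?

Over the interval, μ = 0.58 × 5 = 2.9 (a 5-second window = 5 seconds).
P(N ≥ 6) = 1 − P(N ≤ 5) = 1 − Σ_{j=0}^{5} e^(−μ) μ^j/j! ≈ 0.0742.

0.0742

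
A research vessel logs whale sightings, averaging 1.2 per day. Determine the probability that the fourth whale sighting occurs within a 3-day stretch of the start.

0.4848

Over the interval, μ = 1.2 × 3 = 3.6 (a 3-day stretch = 3 days).
The fourth arrival falls in the interval iff at least 4 events occur there: P(S_4 ≤ t) = P(N ≥ 4) = 1 − P(N ≤ 3) ≈ 0.4848.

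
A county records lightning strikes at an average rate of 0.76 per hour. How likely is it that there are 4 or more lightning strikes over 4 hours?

0.3617

Over the interval, μ = 0.76 × 4 = 3.04 (4 hours).
P(N ≥ 4) = 1 − P(N ≤ 3) = 1 − Σ_{j=0}^{3} e^(−μ) μ^j/j! ≈ 0.3617.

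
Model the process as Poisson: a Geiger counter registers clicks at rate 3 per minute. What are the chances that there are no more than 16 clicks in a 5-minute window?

0.6641

Over the interval, μ = 3 × 5 = 15 (a 5-minute window = 5 minutes).
P(N ≤ 16) = Σ_{j=0}^{16} e^(−μ) μ^j/j! ≈ 0.6641.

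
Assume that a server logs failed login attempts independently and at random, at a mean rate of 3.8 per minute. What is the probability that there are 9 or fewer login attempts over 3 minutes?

0.2987

Over the interval, μ = 3.8 × 3 = 11.4 (3 minutes).
P(N ≤ 9) = Σ_{j=0}^{9} e^(−μ) μ^j/j! ≈ 0.2987.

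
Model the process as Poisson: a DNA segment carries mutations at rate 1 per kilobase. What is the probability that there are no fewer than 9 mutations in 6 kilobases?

Over the interval, μ = 1 × 6 = 6 (6 kilobases).
P(N ≥ 9) = 1 − P(N ≤ 8) = 1 − Σ_{j=0}^{8} e^(−μ) μ^j/j! ≈ 0.1528.

0.1528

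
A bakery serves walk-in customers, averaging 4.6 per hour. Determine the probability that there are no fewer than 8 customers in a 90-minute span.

0.3864

Over the interval, μ = 4.6 × 1.5 = 6.9 (a 90-minute span = 1.5 hours).
P(N ≥ 8) = 1 − P(N ≤ 7) = 1 − Σ_{j=0}^{7} e^(−μ) μ^j/j! ≈ 0.3864.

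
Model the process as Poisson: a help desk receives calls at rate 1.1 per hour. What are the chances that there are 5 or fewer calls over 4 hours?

0.7199

Over the interval, μ = 1.1 × 4 = 4.4 (4 hours).
P(N ≤ 5) = Σ_{j=0}^{5} e^(−μ) μ^j/j! ≈ 0.7199.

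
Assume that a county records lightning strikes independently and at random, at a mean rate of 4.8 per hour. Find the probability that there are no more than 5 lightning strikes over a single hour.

0.6510

With mean μ = 4.8 per hour,
P(N ≤ 5) = Σ_{j=0}^{5} e^(−μ) μ^j/j! ≈ 0.6510.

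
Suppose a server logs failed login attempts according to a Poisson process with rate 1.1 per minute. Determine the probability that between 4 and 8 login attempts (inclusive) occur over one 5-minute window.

Over the interval, μ = 1.1 × 5 = 5.5 (a 5-minute window = 5 minutes).
P(4 ≤ N ≤ 8) = Σ_{j=4}^{8} e^(−5.5) · 5.5^j/j! ≈ 0.6927.

0.6927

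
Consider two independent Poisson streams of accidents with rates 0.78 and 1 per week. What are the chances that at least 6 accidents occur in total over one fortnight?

0.1504

Independent Poisson processes superpose: combined rate λ = 0.78 + 1 = 1.78 per week.
Over the interval, μ = 1.78 × 2 = 3.56 (a fortnight = 2 weeks).
P(N ≥ 6) = 1 − P(N ≤ 5) ≈ 0.1504.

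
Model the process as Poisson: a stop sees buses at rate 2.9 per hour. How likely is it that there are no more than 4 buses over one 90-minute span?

0.5608

Over the interval, μ = 2.9 × 1.5 = 4.35 (a 90-minute span = 1.5 hours).
P(N ≤ 4) = Σ_{j=0}^{4} e^(−μ) μ^j/j! ≈ 0.5608.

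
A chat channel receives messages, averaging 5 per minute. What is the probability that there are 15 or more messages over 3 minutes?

0.5343

Over the interval, μ = 5 × 3 = 15 (3 minutes).
P(N ≥ 15) = 1 − P(N ≤ 14) = 1 − Σ_{j=0}^{14} e^(−μ) μ^j/j! ≈ 0.5343.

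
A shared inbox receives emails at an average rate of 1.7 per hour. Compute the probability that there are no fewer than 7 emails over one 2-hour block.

Over the interval, μ = 1.7 × 2 = 3.4 (a 2-hour block = 2 hours).
P(N ≥ 7) = 1 − P(N ≤ 6) = 1 − Σ_{j=0}^{6} e^(−μ) μ^j/j! ≈ 0.0579.

0.0579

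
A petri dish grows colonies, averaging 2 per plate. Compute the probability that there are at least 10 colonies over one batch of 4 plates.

Over the interval, μ = 2 × 4 = 8 (a batch of 4 plates = 4 plates).
P(N ≥ 10) = 1 − P(N ≤ 9) = 1 − Σ_{j=0}^{9} e^(−μ) μ^j/j! ≈ 0.2834.

0.2834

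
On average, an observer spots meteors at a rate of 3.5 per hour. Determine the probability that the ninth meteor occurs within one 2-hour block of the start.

Over the interval, μ = 3.5 × 2 = 7 (a 2-hour block = 2 hours).
The ninth arrival falls in the interval iff at least 9 events occur there: P(S_9 ≤ t) = P(N ≥ 9) = 1 − P(N ≤ 8) ≈ 0.2709.

0.2709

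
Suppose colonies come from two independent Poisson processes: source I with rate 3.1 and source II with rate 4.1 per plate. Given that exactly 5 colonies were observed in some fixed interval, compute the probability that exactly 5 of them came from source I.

0.0148

Given the total, each event is independently from source I with probability p = λ_I/(λ_I+λ_II) = 3.1/7.2 ≈ 0.4306.
So K ~ Binomial(5, 3.1/7.2): P(K = 5) = C(5,5) · (3.1/7.2)^5 · (4.1/7.2)^0 ≈ 0.0148.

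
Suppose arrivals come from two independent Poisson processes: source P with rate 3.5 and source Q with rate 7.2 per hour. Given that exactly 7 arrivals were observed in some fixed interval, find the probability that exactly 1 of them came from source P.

0.2126

Given the total, each event is independently from source P with probability p = λ_P/(λ_P+λ_Q) = 3.5/10.7 ≈ 0.3271.
So K ~ Binomial(7, 3.5/10.7): P(K = 1) = C(7,1) · (3.5/10.7)^1 · (7.2/10.7)^6 ≈ 0.2126.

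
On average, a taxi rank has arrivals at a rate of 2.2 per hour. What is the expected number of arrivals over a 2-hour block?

E[N] = λt = 2.2 × 2 = 4.4 (a 2-hour block = 2 hours).

4.4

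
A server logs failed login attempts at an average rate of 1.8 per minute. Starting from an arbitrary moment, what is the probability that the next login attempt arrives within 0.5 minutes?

Inter-arrival times are exponential with rate λ = 1.8 per minute.
P(T ≤ 0.5) = 1 − e^(−λt) = 1 − e^(−1.8 × 0.5) = 1 − e^(−0.9) ≈ 0.5934.

0.5934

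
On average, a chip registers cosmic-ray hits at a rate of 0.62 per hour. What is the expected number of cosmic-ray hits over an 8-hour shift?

E[N] = λt = 0.62 × 8 = 4.96 (an 8-hour shift = 8 hours).

4.96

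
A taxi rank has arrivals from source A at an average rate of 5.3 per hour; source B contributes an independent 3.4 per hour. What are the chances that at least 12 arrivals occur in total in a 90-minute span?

0.6519

Independent Poisson processes superpose: combined rate λ = 5.3 + 3.4 = 8.7 per hour.
Over the interval, μ = 8.7 × 1.5 = 13.05 (a 90-minute span = 1.5 hours).
P(N ≥ 12) = 1 − P(N ≤ 11) ≈ 0.6519.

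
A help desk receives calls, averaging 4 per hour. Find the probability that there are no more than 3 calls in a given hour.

0.4335

With mean μ = 4 per hour,
P(N ≤ 3) = Σ_{j=0}^{3} e^(−μ) μ^j/j! ≈ 0.4335.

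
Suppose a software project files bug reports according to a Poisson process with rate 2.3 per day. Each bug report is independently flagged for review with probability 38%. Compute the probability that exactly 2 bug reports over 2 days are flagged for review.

0.2660

Thinning: the bug reports that are flagged for review themselves form a Poisson process with rate 0.38 × 2.3 = 0.874 per day.
Over the interval, μ = 0.874 × 2 = 1.748 (2 days).
P(N = 2) = e^(−1.748) · 1.748^2/2! ≈ 0.2660.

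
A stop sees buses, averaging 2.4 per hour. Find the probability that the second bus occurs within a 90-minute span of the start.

0.8743

Over the interval, μ = 2.4 × 1.5 = 3.6 (a 90-minute span = 1.5 hours).
The second arrival falls in the interval iff at least 2 events occur there: P(S_2 ≤ t) = P(N ≥ 2) = 1 − P(N ≤ 1) ≈ 0.8743.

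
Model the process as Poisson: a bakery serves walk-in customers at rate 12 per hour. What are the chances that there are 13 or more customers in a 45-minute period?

0.1242

Over the interval, μ = 12 × 0.75 = 9 (a 45-minute period = 0.75 hours).
P(N ≥ 13) = 1 − P(N ≤ 12) = 1 − Σ_{j=0}^{12} e^(−μ) μ^j/j! ≈ 0.1242.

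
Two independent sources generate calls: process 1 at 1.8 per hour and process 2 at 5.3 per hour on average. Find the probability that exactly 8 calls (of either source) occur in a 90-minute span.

0.0973

Independent Poisson processes superpose: combined rate λ = 1.8 + 5.3 = 7.1 per hour.
Over the interval, μ = 7.1 × 1.5 = 10.65 (a 90-minute span = 1.5 hours).
P(N = 8) = e^(−10.65) · 10.65^8/8! ≈ 0.0973.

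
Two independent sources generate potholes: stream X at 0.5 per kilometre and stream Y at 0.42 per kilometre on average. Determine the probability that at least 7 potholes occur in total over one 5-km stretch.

Independent Poisson processes superpose: combined rate λ = 0.5 + 0.42 = 0.92 per kilometre.
Over the interval, μ = 0.92 × 5 = 4.6 (a 5-km stretch = 5 kilometres).
P(N ≥ 7) = 1 − P(N ≤ 6) ≈ 0.1820.

0.1820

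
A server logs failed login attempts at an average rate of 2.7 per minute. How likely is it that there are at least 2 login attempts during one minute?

0.7513

With mean μ = 2.7 per minute,
P(N ≥ 2) = 1 − P(N ≤ 1) = 1 − Σ_{j=0}^{1} e^(−μ) μ^j/j! ≈ 0.7513.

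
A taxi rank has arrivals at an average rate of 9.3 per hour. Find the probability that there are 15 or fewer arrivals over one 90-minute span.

0.6743

Over the interval, μ = 9.3 × 1.5 = 13.95 (a 90-minute span = 1.5 hours).
P(N ≤ 15) = Σ_{j=0}^{15} e^(−μ) μ^j/j! ≈ 0.6743.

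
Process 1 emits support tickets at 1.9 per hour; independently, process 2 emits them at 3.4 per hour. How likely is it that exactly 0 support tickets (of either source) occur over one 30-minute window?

Independent Poisson processes superpose: combined rate λ = 1.9 + 3.4 = 5.3 per hour.
Over the interval, μ = 5.3 × 0.5 = 2.65 (a 30-minute window = 0.5 hours).
P(N = 0) = e^(−2.65) · 2.65^0/0! ≈ 0.0707.

0.0707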